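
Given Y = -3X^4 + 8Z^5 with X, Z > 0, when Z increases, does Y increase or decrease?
Y increases

Taking the partial derivative:
∂Y/∂Z = 40Z^4

∂Y/∂Z = 40Z^4 > 0 (assuming positive values)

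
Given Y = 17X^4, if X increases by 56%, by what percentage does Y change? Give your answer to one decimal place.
492.2%

For Y = 17X^4:
If X → X(1 + 0.56)
Then Y → Y · (1 + 0.56)^4
     ≈ Y · 5.9224

Percentage change = ((1 + 0.56)^4 − 1) × 100% ≈ 492.2%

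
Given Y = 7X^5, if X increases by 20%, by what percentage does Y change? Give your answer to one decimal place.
148.8%

For Y = 7X^5:
If X → X(1 + 0.2)
Then Y → Y · (1 + 0.2)^5
     ≈ Y · 2.4883

Percentage change = ((1 + 0.2)^5 − 1) × 100% ≈ 148.8%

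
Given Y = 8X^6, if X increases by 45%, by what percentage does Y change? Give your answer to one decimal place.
829.4%

For Y = 8X^6:
If X → X(1 + 0.45)
Then Y → Y · (1 + 0.45)^6
     ≈ Y · 9.2941

Percentage change = ((1 + 0.45)^6 − 1) × 100% ≈ 829.4%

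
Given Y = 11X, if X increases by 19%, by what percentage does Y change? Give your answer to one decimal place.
19.0%

For Y = 11X:
If X → X(1 + 0.19)
Then Y → Y · (1 + 0.19)^1
     = Y · 1.1900

Percentage change = ((1 + 0.19)^1 − 1) × 100% = 19.0%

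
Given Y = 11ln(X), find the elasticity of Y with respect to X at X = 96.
Elasticity = 1/ln(96) ≈ 0.2191

Elasticity = (dY/dX) · (X/Y)

dY/dX = 11/X
At X = 96: dY/dX = 11/96, Y = 11·ln(96)

Elasticity = (11/96) · (96 / (11·ln(96))) = 1/ln(96) ≈ 0.2191

Interpretation: for a small percentage change in X, the percentage change in Y is approximately 0.22 times as large.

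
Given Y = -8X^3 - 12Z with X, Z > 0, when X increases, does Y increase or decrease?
Y decreases

Taking the partial derivative:
∂Y/∂X = -24X^2

∂Y/∂X = -24X^2 < 0 (assuming positive values)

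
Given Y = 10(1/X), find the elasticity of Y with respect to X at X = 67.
Elasticity = -1

Elasticity = (dY/dX) · (X/Y)

dY/dX = -10/X²
At X = 67: dY/dX = -10/4489, Y = 10/67

Elasticity = (-10/4489) · (67 / (10/67)) = -1

Interpretation: for a small percentage change in X, the percentage change in Y is approximately -1.00 times as large.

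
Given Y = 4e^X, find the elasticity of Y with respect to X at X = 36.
Elasticity = 36

Elasticity = (dY/dX) · (X/Y)

dY/dX = 4·e^X
At X = 36: dY/dX = 4·e^36, Y = 4·e^36

Elasticity = (4·e^36) · (36 / (4·e^36)) = 36

Interpretation: for a small percentage change in X, the percentage change in Y is approximately 36.00 times as large.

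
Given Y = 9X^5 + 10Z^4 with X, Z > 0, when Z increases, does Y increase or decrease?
Y increases

Taking the partial derivative:
∂Y/∂Z = 40Z^3

∂Y/∂Z = 40Z^3 > 0 (assuming positive values)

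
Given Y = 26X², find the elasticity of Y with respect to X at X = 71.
Elasticity = 2

Elasticity = (dY/dX) · (X/Y)

dY/dX = 52·X
At X = 71: dY/dX = 3692, Y = 131066

Elasticity = 3692 · (71 / 131066) = 2

Interpretation: for a small percentage change in X, the percentage change in Y is approximately 2.00 times as large.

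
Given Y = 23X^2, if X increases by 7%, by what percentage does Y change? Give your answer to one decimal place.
14.5%

For Y = 23X^2:
If X → X(1 + 0.07)
Then Y → Y · (1 + 0.07)^2
     = Y · 1.1449

Percentage change = ((1 + 0.07)^2 − 1) × 100% ≈ 14.5%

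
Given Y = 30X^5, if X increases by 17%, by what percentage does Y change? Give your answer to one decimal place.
119.2%

For Y = 30X^5:
If X → X(1 + 0.17)
Then Y → Y · (1 + 0.17)^5
     ≈ Y · 2.1924

Percentage change = ((1 + 0.17)^5 − 1) × 100% ≈ 119.2%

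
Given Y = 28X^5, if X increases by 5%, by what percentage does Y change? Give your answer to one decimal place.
27.6%

For Y = 28X^5:
If X → X(1 + 0.05)
Then Y → Y · (1 + 0.05)^5
     ≈ Y · 1.2763

Percentage change = ((1 + 0.05)^5 − 1) × 100% ≈ 27.6%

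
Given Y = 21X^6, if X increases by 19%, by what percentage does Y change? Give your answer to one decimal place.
184.0%

For Y = 21X^6:
If X → X(1 + 0.19)
Then Y → Y · (1 + 0.19)^6
     ≈ Y · 2.8398

Percentage change = ((1 + 0.19)^6 − 1) × 100% ≈ 184.0%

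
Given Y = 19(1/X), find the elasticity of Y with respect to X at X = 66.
Elasticity = -1

Elasticity = (dY/dX) · (X/Y)

dY/dX = -19/X²
At X = 66: dY/dX = -19/4356, Y = 19/66

Elasticity = (-19/4356) · (66 / (19/66)) = -1

Interpretation: for a small percentage change in X, the percentage change in Y is approximately -1.00 times as large.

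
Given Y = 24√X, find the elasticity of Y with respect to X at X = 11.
Elasticity = 1/2

Elasticity = (dY/dX) · (X/Y)

dY/dX = 12/√X
At X = 11: dY/dX = 12·√11/11, Y = 24·√11

Elasticity = (12·√11/11) · (11 / (24·√11)) = 1/2

Interpretation: for a small percentage change in X, the percentage change in Y is approximately 0.50 times as large.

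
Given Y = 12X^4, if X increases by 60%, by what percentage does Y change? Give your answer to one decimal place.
555.4%

For Y = 12X^4:
If X → X(1 + 0.6)
Then Y → Y · (1 + 0.6)^4
     = Y · 6.5536

Percentage change = ((1 + 0.6)^4 − 1) × 100% ≈ 555.4%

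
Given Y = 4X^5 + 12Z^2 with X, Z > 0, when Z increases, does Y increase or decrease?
Y increases

Taking the partial derivative:
∂Y/∂Z = 24Z

∂Y/∂Z = 24Z > 0 (assuming positive values)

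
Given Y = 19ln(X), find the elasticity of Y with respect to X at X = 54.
Elasticity = 1/ln(54) ≈ 0.2507

Elasticity = (dY/dX) · (X/Y)

dY/dX = 19/X
At X = 54: dY/dX = 19/54, Y = 19·ln(54)

Elasticity = (19/54) · (54 / (19·ln(54))) = 1/ln(54) ≈ 0.2507

Interpretation: for a small percentage change in X, the percentage change in Y is approximately 0.25 times as large.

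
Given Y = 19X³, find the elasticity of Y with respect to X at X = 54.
Elasticity = 3

Elasticity = (dY/dX) · (X/Y)

dY/dX = 57·X²
At X = 54: dY/dX = 166212, Y = 2991816

Elasticity = 166212 · (54 / 2991816) = 3

Interpretation: for a small percentage change in X, the percentage change in Y is approximately 3.00 times as large.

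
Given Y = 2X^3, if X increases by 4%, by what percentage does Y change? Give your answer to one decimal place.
12.5%

For Y = 2X^3:
If X → X(1 + 0.04)
Then Y → Y · (1 + 0.04)^3
     ≈ Y · 1.1249

Percentage change = ((1 + 0.04)^3 − 1) × 100% ≈ 12.5%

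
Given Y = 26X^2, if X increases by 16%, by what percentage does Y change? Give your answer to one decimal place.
34.6%

For Y = 26X^2:
If X → X(1 + 0.16)
Then Y → Y · (1 + 0.16)^2
     = Y · 1.3456

Percentage change = ((1 + 0.16)^2 − 1) × 100% ≈ 34.6%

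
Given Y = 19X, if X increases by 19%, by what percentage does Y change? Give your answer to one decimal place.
19.0%

For Y = 19X:
If X → X(1 + 0.19)
Then Y → Y · (1 + 0.19)^1
     = Y · 1.1900

Percentage change = ((1 + 0.19)^1 − 1) × 100% = 19.0%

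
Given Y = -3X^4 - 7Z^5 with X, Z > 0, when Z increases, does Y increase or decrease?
Y decreases

Taking the partial derivative:
∂Y/∂Z = -35Z^4

∂Y/∂Z = -35Z^4 < 0 (assuming positive values)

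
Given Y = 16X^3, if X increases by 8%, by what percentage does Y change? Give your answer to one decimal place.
26.0%

For Y = 16X^3:
If X → X(1 + 0.08)
Then Y → Y · (1 + 0.08)^3
     ≈ Y · 1.2597

Percentage change = ((1 + 0.08)^3 − 1) × 100% ≈ 26.0%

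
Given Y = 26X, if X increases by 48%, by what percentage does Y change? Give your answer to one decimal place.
48.0%

For Y = 26X:
If X → X(1 + 0.48)
Then Y → Y · (1 + 0.48)^1
     = Y · 1.4800

Percentage change = ((1 + 0.48)^1 − 1) × 100% = 48.0%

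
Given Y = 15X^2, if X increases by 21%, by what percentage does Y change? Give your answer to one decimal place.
46.4%

For Y = 15X^2:
If X → X(1 + 0.21)
Then Y → Y · (1 + 0.21)^2
     = Y · 1.4641

Percentage change = ((1 + 0.21)^2 − 1) × 100% ≈ 46.4%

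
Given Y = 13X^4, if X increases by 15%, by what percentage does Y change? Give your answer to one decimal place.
74.9%

For Y = 13X^4:
If X → X(1 + 0.15)
Then Y → Y · (1 + 0.15)^4
     ≈ Y · 1.7490

Percentage change = ((1 + 0.15)^4 − 1) × 100% ≈ 74.9%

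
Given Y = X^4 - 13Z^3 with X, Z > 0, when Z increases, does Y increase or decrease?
Y decreases

Taking the partial derivative:
∂Y/∂Z = -39Z^2

∂Y/∂Z = -39Z^2 < 0 (assuming positive values)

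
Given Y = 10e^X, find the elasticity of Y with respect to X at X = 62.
Elasticity = 62

Elasticity = (dY/dX) · (X/Y)

dY/dX = 10·e^X
At X = 62: dY/dX = 10·e^62, Y = 10·e^62

Elasticity = (10·e^62) · (62 / (10·e^62)) = 62

Interpretation: for a small percentage change in X, the percentage change in Y is approximately 62.00 times as large.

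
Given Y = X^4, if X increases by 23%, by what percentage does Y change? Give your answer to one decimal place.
128.9%

For Y = X^4:
If X → X(1 + 0.23)
Then Y → Y · (1 + 0.23)^4
     ≈ Y · 2.2889

Percentage change = ((1 + 0.23)^4 − 1) × 100% ≈ 128.9%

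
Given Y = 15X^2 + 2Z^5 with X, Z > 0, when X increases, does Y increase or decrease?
Y increases

Taking the partial derivative:
∂Y/∂X = 30X

∂Y/∂X = 30X > 0 (assuming positive values)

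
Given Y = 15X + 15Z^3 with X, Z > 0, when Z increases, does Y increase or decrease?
Y increases

Taking the partial derivative:
∂Y/∂Z = 45Z^2

∂Y/∂Z = 45Z^2 > 0 (assuming positive values)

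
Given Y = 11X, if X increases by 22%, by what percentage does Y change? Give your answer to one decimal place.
22.0%

For Y = 11X:
If X → X(1 + 0.22)
Then Y → Y · (1 + 0.22)^1
     = Y · 1.2200

Percentage change = ((1 + 0.22)^1 − 1) × 100% = 22.0%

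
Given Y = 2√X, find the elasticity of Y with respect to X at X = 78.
Elasticity = 1/2

Elasticity = (dY/dX) · (X/Y)

dY/dX = 1/√X
At X = 78: dY/dX = √78/78, Y = 2·√78

Elasticity = (√78/78) · (78 / (2·√78)) = 1/2

Interpretation: for a small percentage change in X, the percentage change in Y is approximately 0.50 times as large.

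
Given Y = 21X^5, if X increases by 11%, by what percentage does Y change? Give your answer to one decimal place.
68.5%

For Y = 21X^5:
If X → X(1 + 0.11)
Then Y → Y · (1 + 0.11)^5
     ≈ Y · 1.6851

Percentage change = ((1 + 0.11)^5 − 1) × 100% ≈ 68.5%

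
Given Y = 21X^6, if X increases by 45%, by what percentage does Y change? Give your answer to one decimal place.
829.4%

For Y = 21X^6:
If X → X(1 + 0.45)
Then Y → Y · (1 + 0.45)^6
     ≈ Y · 9.2941

Percentage change = ((1 + 0.45)^6 − 1) × 100% ≈ 829.4%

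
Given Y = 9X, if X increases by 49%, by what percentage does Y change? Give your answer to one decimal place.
49.0%

For Y = 9X:
If X → X(1 + 0.49)
Then Y → Y · (1 + 0.49)^1
     = Y · 1.4900

Percentage change = ((1 + 0.49)^1 − 1) × 100% = 49.0%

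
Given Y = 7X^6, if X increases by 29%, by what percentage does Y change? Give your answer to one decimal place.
360.8%

For Y = 7X^6:
If X → X(1 + 0.29)
Then Y → Y · (1 + 0.29)^6
     ≈ Y · 4.6083

Percentage change = ((1 + 0.29)^6 − 1) × 100% ≈ 360.8%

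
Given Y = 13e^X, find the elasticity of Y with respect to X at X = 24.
Elasticity = 24

Elasticity = (dY/dX) · (X/Y)

dY/dX = 13·e^X
At X = 24: dY/dX = 13·e^24, Y = 13·e^24

Elasticity = (13·e^24) · (24 / (13·e^24)) = 24

Interpretation: for a small percentage change in X, the percentage change in Y is approximately 24.00 times as large.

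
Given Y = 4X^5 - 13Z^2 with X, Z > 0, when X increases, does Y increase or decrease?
Y increases

Taking the partial derivative:
∂Y/∂X = 20X^4

∂Y/∂X = 20X^4 > 0 (assuming positive values)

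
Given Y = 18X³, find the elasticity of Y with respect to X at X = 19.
Elasticity = 3

Elasticity = (dY/dX) · (X/Y)

dY/dX = 54·X²
At X = 19: dY/dX = 19494, Y = 123462

Elasticity = 19494 · (19 / 123462) = 3

Interpretation: for a small percentage change in X, the percentage change in Y is approximately 3.00 times as large.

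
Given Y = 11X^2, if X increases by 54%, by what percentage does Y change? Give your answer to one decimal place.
137.2%

For Y = 11X^2:
If X → X(1 + 0.54)
Then Y → Y · (1 + 0.54)^2
     = Y · 2.3716

Percentage change = ((1 + 0.54)^2 − 1) × 100% ≈ 137.2%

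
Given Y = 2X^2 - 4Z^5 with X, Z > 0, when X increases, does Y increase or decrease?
Y increases

Taking the partial derivative:
∂Y/∂X = 4X

∂Y/∂X = 4X > 0 (assuming positive values)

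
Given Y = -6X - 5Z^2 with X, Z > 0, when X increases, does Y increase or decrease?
Y decreases

Taking the partial derivative:
∂Y/∂X = -6

∂Y/∂X = -6 < 0 (assuming positive values)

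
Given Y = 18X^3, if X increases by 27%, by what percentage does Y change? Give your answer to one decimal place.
104.8%

For Y = 18X^3:
If X → X(1 + 0.27)
Then Y → Y · (1 + 0.27)^3
     ≈ Y · 2.0484

Percentage change = ((1 + 0.27)^3 − 1) × 100% ≈ 104.8%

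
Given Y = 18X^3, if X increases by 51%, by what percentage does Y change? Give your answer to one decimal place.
244.3%

For Y = 18X^3:
If X → X(1 + 0.51)
Then Y → Y · (1 + 0.51)^3
     ≈ Y · 3.4430

Percentage change = ((1 + 0.51)^3 − 1) × 100% ≈ 244.3%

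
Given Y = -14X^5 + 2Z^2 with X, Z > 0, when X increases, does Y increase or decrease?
Y decreases

Taking the partial derivative:
∂Y/∂X = -70X^4

∂Y/∂X = -70X^4 < 0 (assuming positive values)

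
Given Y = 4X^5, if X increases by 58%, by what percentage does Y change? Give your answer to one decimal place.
884.7%

For Y = 4X^5:
If X → X(1 + 0.58)
Then Y → Y · (1 + 0.58)^5
     ≈ Y · 9.8466

Percentage change = ((1 + 0.58)^5 − 1) × 100% ≈ 884.7%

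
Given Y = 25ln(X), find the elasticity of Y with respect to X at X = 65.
Elasticity = 1/ln(65) ≈ 0.2396

Elasticity = (dY/dX) · (X/Y)

dY/dX = 25/X
At X = 65: dY/dX = 5/13, Y = 25·ln(65)

Elasticity = (5/13) · (65 / (25·ln(65))) = 1/ln(65) ≈ 0.2396

Interpretation: for a small percentage change in X, the percentage change in Y is approximately 0.24 times as large.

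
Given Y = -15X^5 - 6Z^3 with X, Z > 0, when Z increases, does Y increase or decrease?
Y decreases

Taking the partial derivative:
∂Y/∂Z = -18Z^2

∂Y/∂Z = -18Z^2 < 0 (assuming positive values)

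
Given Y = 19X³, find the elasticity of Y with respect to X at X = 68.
Elasticity = 3

Elasticity = (dY/dX) · (X/Y)

dY/dX = 57·X²
At X = 68: dY/dX = 263568, Y = 5974208

Elasticity = 263568 · (68 / 5974208) = 3

Interpretation: for a small percentage change in X, the percentage change in Y is approximately 3.00 times as large.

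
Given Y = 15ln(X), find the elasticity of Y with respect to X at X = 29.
Elasticity = 1/ln(29) ≈ 0.2970

Elasticity = (dY/dX) · (X/Y)

dY/dX = 15/X
At X = 29: dY/dX = 15/29, Y = 15·ln(29)

Elasticity = (15/29) · (29 / (15·ln(29))) = 1/ln(29) ≈ 0.2970

Interpretation: for a small percentage change in X, the percentage change in Y is approximately 0.30 times as large.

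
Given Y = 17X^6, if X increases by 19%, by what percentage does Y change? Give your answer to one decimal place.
184.0%

For Y = 17X^6:
If X → X(1 + 0.19)
Then Y → Y · (1 + 0.19)^6
     ≈ Y · 2.8398

Percentage change = ((1 + 0.19)^6 − 1) × 100% ≈ 184.0%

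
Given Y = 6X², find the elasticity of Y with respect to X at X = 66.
Elasticity = 2

Elasticity = (dY/dX) · (X/Y)

dY/dX = 12·X
At X = 66: dY/dX = 792, Y = 26136

Elasticity = 792 · (66 / 26136) = 2

Interpretation: for a small percentage change in X, the percentage change in Y is approximately 2.00 times as large.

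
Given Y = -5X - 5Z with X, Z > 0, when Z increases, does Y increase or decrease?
Y decreases

Taking the partial derivative:
∂Y/∂Z = -5

∂Y/∂Z = -5 < 0 (assuming positive values)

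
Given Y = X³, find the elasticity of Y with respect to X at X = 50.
Elasticity = 3

Elasticity = (dY/dX) · (X/Y)

dY/dX = 3·X²
At X = 50: dY/dX = 7500, Y = 125000

Elasticity = 7500 · (50 / 125000) = 3

Interpretation: for a small percentage change in X, the percentage change in Y is approximately 3.00 times as large.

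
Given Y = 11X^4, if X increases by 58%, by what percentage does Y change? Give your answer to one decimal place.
523.2%

For Y = 11X^4:
If X → X(1 + 0.58)
Then Y → Y · (1 + 0.58)^4
     ≈ Y · 6.2320

Percentage change = ((1 + 0.58)^4 − 1) × 100% ≈ 523.2%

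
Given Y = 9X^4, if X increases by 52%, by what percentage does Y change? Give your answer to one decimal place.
433.8%

For Y = 9X^4:
If X → X(1 + 0.52)
Then Y → Y · (1 + 0.52)^4
     ≈ Y · 5.3379

Percentage change = ((1 + 0.52)^4 − 1) × 100% ≈ 433.8%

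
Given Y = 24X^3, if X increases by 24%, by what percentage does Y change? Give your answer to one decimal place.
90.7%

For Y = 24X^3:
If X → X(1 + 0.24)
Then Y → Y · (1 + 0.24)^3
     ≈ Y · 1.9066

Percentage change = ((1 + 0.24)^3 − 1) × 100% ≈ 90.7%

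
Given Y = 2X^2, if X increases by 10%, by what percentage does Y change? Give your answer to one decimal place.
21.0%

For Y = 2X^2:
If X → X(1 + 0.1)
Then Y → Y · (1 + 0.1)^2
     = Y · 1.2100

Percentage change = ((1 + 0.1)^2 − 1) × 100% = 21.0%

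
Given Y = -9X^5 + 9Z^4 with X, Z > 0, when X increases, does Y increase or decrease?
Y decreases

Taking the partial derivative:
∂Y/∂X = -45X^4

∂Y/∂X = -45X^4 < 0 (assuming positive values)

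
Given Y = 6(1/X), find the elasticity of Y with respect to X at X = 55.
Elasticity = -1

Elasticity = (dY/dX) · (X/Y)

dY/dX = -6/X²
At X = 55: dY/dX = -6/3025, Y = 6/55

Elasticity = (-6/3025) · (55 / (6/55)) = -1

Interpretation: for a small percentage change in X, the percentage change in Y is approximately -1.00 times as large.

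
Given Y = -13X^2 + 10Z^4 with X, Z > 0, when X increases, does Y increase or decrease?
Y decreases

Taking the partial derivative:
∂Y/∂X = -26X

∂Y/∂X = -26X < 0 (assuming positive values)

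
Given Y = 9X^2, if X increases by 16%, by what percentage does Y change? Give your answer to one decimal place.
34.6%

For Y = 9X^2:
If X → X(1 + 0.16)
Then Y → Y · (1 + 0.16)^2
     = Y · 1.3456

Percentage change = ((1 + 0.16)^2 − 1) × 100% ≈ 34.6%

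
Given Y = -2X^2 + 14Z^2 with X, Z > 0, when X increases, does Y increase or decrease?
Y decreases

Taking the partial derivative:
∂Y/∂X = -4X

∂Y/∂X = -4X < 0 (assuming positive values)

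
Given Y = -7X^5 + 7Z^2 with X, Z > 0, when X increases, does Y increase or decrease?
Y decreases

Taking the partial derivative:
∂Y/∂X = -35X^4

∂Y/∂X = -35X^4 < 0 (assuming positive values)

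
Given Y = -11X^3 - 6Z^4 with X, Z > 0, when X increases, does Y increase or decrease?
Y decreases

Taking the partial derivative:
∂Y/∂X = -33X^2

∂Y/∂X = -33X^2 < 0 (assuming positive values)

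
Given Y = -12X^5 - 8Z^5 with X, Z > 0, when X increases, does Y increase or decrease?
Y decreases

Taking the partial derivative:
∂Y/∂X = -60X^4

∂Y/∂X = -60X^4 < 0 (assuming positive values)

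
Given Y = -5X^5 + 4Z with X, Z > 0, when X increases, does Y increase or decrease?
Y decreases

Taking the partial derivative:
∂Y/∂X = -25X^4

∂Y/∂X = -25X^4 < 0 (assuming positive values)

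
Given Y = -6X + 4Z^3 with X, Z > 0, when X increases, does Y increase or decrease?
Y decreases

Taking the partial derivative:
∂Y/∂X = -6

∂Y/∂X = -6 < 0 (assuming positive values)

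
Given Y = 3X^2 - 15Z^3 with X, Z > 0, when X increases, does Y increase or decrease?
Y increases

Taking the partial derivative:
∂Y/∂X = 6X

∂Y/∂X = 6X > 0 (assuming positive values)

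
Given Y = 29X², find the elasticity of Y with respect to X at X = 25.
Elasticity = 2

Elasticity = (dY/dX) · (X/Y)

dY/dX = 58·X
At X = 25: dY/dX = 1450, Y = 18125

Elasticity = 1450 · (25 / 18125) = 2

Interpretation: for a small percentage change in X, the percentage change in Y is approximately 2.00 times as large.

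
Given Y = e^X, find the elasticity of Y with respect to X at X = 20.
Elasticity = 20

Elasticity = (dY/dX) · (X/Y)

dY/dX = e^X
At X = 20: dY/dX = e^20, Y = e^20

Elasticity = (e^20) · (20 / (e^20)) = 20

Interpretation: for a small percentage change in X, the percentage change in Y is approximately 20.00 times as large.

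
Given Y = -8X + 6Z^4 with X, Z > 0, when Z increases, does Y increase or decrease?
Y increases

Taking the partial derivative:
∂Y/∂Z = 24Z^3

∂Y/∂Z = 24Z^3 > 0 (assuming positive values)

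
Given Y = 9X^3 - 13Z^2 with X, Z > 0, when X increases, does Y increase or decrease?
Y increases

Taking the partial derivative:
∂Y/∂X = 27X^2

∂Y/∂X = 27X^2 > 0 (assuming positive values)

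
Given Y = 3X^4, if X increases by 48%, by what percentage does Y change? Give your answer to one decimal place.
379.8%

For Y = 3X^4:
If X → X(1 + 0.48)
Then Y → Y · (1 + 0.48)^4
     ≈ Y · 4.7979

Percentage change = ((1 + 0.48)^4 − 1) × 100% ≈ 379.8%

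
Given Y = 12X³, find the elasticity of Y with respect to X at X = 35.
Elasticity = 3

Elasticity = (dY/dX) · (X/Y)

dY/dX = 36·X²
At X = 35: dY/dX = 44100, Y = 514500

Elasticity = 44100 · (35 / 514500) = 3

Interpretation: for a small percentage change in X, the percentage change in Y is approximately 3.00 times as large.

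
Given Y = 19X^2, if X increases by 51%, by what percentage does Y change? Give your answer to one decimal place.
128.0%

For Y = 19X^2:
If X → X(1 + 0.51)
Then Y → Y · (1 + 0.51)^2
     = Y · 2.2801

Percentage change = ((1 + 0.51)^2 − 1) × 100% ≈ 128.0%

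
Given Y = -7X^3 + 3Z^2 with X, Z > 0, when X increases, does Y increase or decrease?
Y decreases

Taking the partial derivative:
∂Y/∂X = -21X^2

∂Y/∂X = -21X^2 < 0 (assuming positive values)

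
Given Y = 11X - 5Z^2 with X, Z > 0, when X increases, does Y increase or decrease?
Y increases

Taking the partial derivative:
∂Y/∂X = 11

∂Y/∂X = 11 > 0 (assuming positive values)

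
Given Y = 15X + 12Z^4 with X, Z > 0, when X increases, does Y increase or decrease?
Y increases

Taking the partial derivative:
∂Y/∂X = 15

∂Y/∂X = 15 > 0 (assuming positive values)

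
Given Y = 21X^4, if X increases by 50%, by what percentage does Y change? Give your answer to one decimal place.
406.3%

For Y = 21X^4:
If X → X(1 + 0.5)
Then Y → Y · (1 + 0.5)^4
     = Y · 5.0625

Percentage change = ((1 + 0.5)^4 − 1) × 100% ≈ 406.3%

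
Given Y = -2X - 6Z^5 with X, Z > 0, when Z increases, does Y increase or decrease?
Y decreases

Taking the partial derivative:
∂Y/∂Z = -30Z^4

∂Y/∂Z = -30Z^4 < 0 (assuming positive values)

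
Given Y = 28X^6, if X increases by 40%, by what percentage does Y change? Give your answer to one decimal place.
653.0%

For Y = 28X^6:
If X → X(1 + 0.4)
Then Y → Y · (1 + 0.4)^6
     ≈ Y · 7.5295

Percentage change = ((1 + 0.4)^6 − 1) × 100% ≈ 653.0%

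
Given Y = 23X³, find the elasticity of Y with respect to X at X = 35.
Elasticity = 3

Elasticity = (dY/dX) · (X/Y)

dY/dX = 69·X²
At X = 35: dY/dX = 84525, Y = 986125

Elasticity = 84525 · (35 / 986125) = 3

Interpretation: for a small percentage change in X, the percentage change in Y is approximately 3.00 times as large.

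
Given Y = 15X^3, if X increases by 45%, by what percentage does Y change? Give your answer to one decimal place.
204.9%

For Y = 15X^3:
If X → X(1 + 0.45)
Then Y → Y · (1 + 0.45)^3
     ≈ Y · 3.0486

Percentage change = ((1 + 0.45)^3 − 1) × 100% ≈ 204.9%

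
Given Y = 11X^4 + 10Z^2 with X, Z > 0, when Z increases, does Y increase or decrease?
Y increases

Taking the partial derivative:
∂Y/∂Z = 20Z

∂Y/∂Z = 20Z > 0 (assuming positive values)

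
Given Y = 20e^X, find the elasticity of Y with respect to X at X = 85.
Elasticity = 85

Elasticity = (dY/dX) · (X/Y)

dY/dX = 20·e^X
At X = 85: dY/dX = 20·e^85, Y = 20·e^85

Elasticity = (20·e^85) · (85 / (20·e^85)) = 85

Interpretation: for a small percentage change in X, the percentage change in Y is approximately 85.00 times as large.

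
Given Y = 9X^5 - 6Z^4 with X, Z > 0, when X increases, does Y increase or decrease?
Y increases

Taking the partial derivative:
∂Y/∂X = 45X^4

∂Y/∂X = 45X^4 > 0 (assuming positive values)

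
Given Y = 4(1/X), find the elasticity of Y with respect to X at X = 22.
Elasticity = -1

Elasticity = (dY/dX) · (X/Y)

dY/dX = -4/X²
At X = 22: dY/dX = -1/121, Y = 2/11

Elasticity = (-1/121) · (22 / (2/11)) = -1

Interpretation: for a small percentage change in X, the percentage change in Y is approximately -1.00 times as large.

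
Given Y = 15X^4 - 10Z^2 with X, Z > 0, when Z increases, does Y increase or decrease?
Y decreases

Taking the partial derivative:
∂Y/∂Z = -20Z

∂Y/∂Z = -20Z < 0 (assuming positive values)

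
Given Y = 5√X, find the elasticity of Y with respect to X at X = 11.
Elasticity = 1/2

Elasticity = (dY/dX) · (X/Y)

dY/dX = 5/(2·√X)
At X = 11: dY/dX = 5·√11/22, Y = 5·√11

Elasticity = (5·√11/22) · (11 / (5·√11)) = 1/2

Interpretation: for a small percentage change in X, the percentage change in Y is approximately 0.50 times as large.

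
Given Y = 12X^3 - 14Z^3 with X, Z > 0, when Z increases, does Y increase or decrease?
Y decreases

Taking the partial derivative:
∂Y/∂Z = -42Z^2

∂Y/∂Z = -42Z^2 < 0 (assuming positive values)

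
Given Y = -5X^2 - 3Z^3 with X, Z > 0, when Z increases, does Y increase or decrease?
Y decreases

Taking the partial derivative:
∂Y/∂Z = -9Z^2

∂Y/∂Z = -9Z^2 < 0 (assuming positive values)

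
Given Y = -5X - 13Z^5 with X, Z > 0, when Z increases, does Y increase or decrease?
Y decreases

Taking the partial derivative:
∂Y/∂Z = -65Z^4

∂Y/∂Z = -65Z^4 < 0 (assuming positive values)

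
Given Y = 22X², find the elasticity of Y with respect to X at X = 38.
Elasticity = 2

Elasticity = (dY/dX) · (X/Y)

dY/dX = 44·X
At X = 38: dY/dX = 1672, Y = 31768

Elasticity = 1672 · (38 / 31768) = 2

Interpretation: for a small percentage change in X, the percentage change in Y is approximately 2.00 times as large.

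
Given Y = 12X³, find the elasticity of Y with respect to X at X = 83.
Elasticity = 3

Elasticity = (dY/dX) · (X/Y)

dY/dX = 36·X²
At X = 83: dY/dX = 248004, Y = 6861444

Elasticity = 248004 · (83 / 6861444) = 3

Interpretation: for a small percentage change in X, the percentage change in Y is approximately 3.00 times as large.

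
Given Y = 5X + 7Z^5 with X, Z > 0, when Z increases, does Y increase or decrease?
Y increases

Taking the partial derivative:
∂Y/∂Z = 35Z^4

∂Y/∂Z = 35Z^4 > 0 (assuming positive values)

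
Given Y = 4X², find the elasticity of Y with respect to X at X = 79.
Elasticity = 2

Elasticity = (dY/dX) · (X/Y)

dY/dX = 8·X
At X = 79: dY/dX = 632, Y = 24964

Elasticity = 632 · (79 / 24964) = 2

Interpretation: for a small percentage change in X, the percentage change in Y is approximately 2.00 times as large.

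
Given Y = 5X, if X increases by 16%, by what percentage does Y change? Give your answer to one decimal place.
16.0%

For Y = 5X:
If X → X(1 + 0.16)
Then Y → Y · (1 + 0.16)^1
     = Y · 1.1600

Percentage change = ((1 + 0.16)^1 − 1) × 100% = 16.0%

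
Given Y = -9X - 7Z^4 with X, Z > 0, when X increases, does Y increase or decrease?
Y decreases

Taking the partial derivative:
∂Y/∂X = -9

∂Y/∂X = -9 < 0 (assuming positive values)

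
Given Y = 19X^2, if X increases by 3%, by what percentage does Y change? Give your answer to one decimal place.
6.1%

For Y = 19X^2:
If X → X(1 + 0.03)
Then Y → Y · (1 + 0.03)^2
     = Y · 1.0609

Percentage change = ((1 + 0.03)^2 − 1) × 100% ≈ 6.1%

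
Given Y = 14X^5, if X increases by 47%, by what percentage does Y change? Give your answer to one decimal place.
586.4%

For Y = 14X^5:
If X → X(1 + 0.47)
Then Y → Y · (1 + 0.47)^5
     ≈ Y · 6.8641

Percentage change = ((1 + 0.47)^5 − 1) × 100% ≈ 586.4%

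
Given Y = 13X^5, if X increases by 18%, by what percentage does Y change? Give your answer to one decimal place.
128.8%

For Y = 13X^5:
If X → X(1 + 0.18)
Then Y → Y · (1 + 0.18)^5
     ≈ Y · 2.2878

Percentage change = ((1 + 0.18)^5 − 1) × 100% ≈ 128.8%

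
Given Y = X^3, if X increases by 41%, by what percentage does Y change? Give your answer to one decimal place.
180.3%

For Y = X^3:
If X → X(1 + 0.41)
Then Y → Y · (1 + 0.41)^3
     ≈ Y · 2.8032

Percentage change = ((1 + 0.41)^3 − 1) × 100% ≈ 180.3%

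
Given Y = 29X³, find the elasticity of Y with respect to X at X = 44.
Elasticity = 3

Elasticity = (dY/dX) · (X/Y)

dY/dX = 87·X²
At X = 44: dY/dX = 168432, Y = 2470336

Elasticity = 168432 · (44 / 2470336) = 3

Interpretation: for a small percentage change in X, the percentage change in Y is approximately 3.00 times as large.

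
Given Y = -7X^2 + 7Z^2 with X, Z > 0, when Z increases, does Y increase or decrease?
Y increases

Taking the partial derivative:
∂Y/∂Z = 14Z

∂Y/∂Z = 14Z > 0 (assuming positive values)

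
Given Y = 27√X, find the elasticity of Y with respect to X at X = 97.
Elasticity = 1/2

Elasticity = (dY/dX) · (X/Y)

dY/dX = 27/(2·√X)
At X = 97: dY/dX = 27·√97/194, Y = 27·√97

Elasticity = (27·√97/194) · (97 / (27·√97)) = 1/2

Interpretation: for a small percentage change in X, the percentage change in Y is approximately 0.50 times as large.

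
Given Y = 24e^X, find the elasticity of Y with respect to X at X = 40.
Elasticity = 40

Elasticity = (dY/dX) · (X/Y)

dY/dX = 24·e^X
At X = 40: dY/dX = 24·e^40, Y = 24·e^40

Elasticity = (24·e^40) · (40 / (24·e^40)) = 40

Interpretation: for a small percentage change in X, the percentage change in Y is approximately 40.00 times as large.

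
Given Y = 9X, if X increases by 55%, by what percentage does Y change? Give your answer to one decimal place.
55.0%

For Y = 9X:
If X → X(1 + 0.55)
Then Y → Y · (1 + 0.55)^1
     = Y · 1.5500

Percentage change = ((1 + 0.55)^1 − 1) × 100% = 55.0%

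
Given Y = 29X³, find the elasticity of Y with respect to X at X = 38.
Elasticity = 3

Elasticity = (dY/dX) · (X/Y)

dY/dX = 87·X²
At X = 38: dY/dX = 125628, Y = 1591288

Elasticity = 125628 · (38 / 1591288) = 3

Interpretation: for a small percentage change in X, the percentage change in Y is approximately 3.00 times as large.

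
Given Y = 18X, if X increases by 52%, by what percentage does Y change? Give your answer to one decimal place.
52.0%

For Y = 18X:
If X → X(1 + 0.52)
Then Y → Y · (1 + 0.52)^1
     = Y · 1.5200

Percentage change = ((1 + 0.52)^1 − 1) × 100% = 52.0%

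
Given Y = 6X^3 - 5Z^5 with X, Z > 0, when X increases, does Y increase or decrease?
Y increases

Taking the partial derivative:
∂Y/∂X = 18X^2

∂Y/∂X = 18X^2 > 0 (assuming positive values)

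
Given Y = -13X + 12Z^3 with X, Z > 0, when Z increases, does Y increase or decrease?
Y increases

Taking the partial derivative:
∂Y/∂Z = 36Z^2

∂Y/∂Z = 36Z^2 > 0 (assuming positive values)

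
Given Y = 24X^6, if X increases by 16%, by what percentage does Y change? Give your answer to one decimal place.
143.6%

For Y = 24X^6:
If X → X(1 + 0.16)
Then Y → Y · (1 + 0.16)^6
     ≈ Y · 2.4364

Percentage change = ((1 + 0.16)^6 − 1) × 100% ≈ 143.6%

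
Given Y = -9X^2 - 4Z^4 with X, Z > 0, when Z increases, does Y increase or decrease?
Y decreases

Taking the partial derivative:
∂Y/∂Z = -16Z^3

∂Y/∂Z = -16Z^3 < 0 (assuming positive values)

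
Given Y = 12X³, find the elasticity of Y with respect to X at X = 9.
Elasticity = 3

Elasticity = (dY/dX) · (X/Y)

dY/dX = 36·X²
At X = 9: dY/dX = 2916, Y = 8748

Elasticity = 2916 · (9 / 8748) = 3

Interpretation: for a small percentage change in X, the percentage change in Y is approximately 3.00 times as large.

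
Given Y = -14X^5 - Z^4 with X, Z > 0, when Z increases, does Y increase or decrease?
Y decreases

Taking the partial derivative:
∂Y/∂Z = -4Z^3

∂Y/∂Z = -4Z^3 < 0 (assuming positive values)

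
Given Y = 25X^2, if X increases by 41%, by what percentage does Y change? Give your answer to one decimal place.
98.8%

For Y = 25X^2:
If X → X(1 + 0.41)
Then Y → Y · (1 + 0.41)^2
     = Y · 1.9881

Percentage change = ((1 + 0.41)^2 − 1) × 100% ≈ 98.8%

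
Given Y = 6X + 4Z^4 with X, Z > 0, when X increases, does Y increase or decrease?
Y increases

Taking the partial derivative:
∂Y/∂X = 6

∂Y/∂X = 6 > 0 (assuming positive values)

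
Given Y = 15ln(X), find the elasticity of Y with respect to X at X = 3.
Elasticity = 1/ln(3) ≈ 0.9102

Elasticity = (dY/dX) · (X/Y)

dY/dX = 15/X
At X = 3: dY/dX = 5, Y = 15·ln(3)

Elasticity = 5 · (3 / (15·ln(3))) = 1/ln(3) ≈ 0.9102

Interpretation: for a small percentage change in X, the percentage change in Y is approximately 0.91 times as large.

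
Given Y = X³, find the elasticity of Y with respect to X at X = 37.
Elasticity = 3

Elasticity = (dY/dX) · (X/Y)

dY/dX = 3·X²
At X = 37: dY/dX = 4107, Y = 50653

Elasticity = 4107 · (37 / 50653) = 3

Interpretation: for a small percentage change in X, the percentage change in Y is approximately 3.00 times as large.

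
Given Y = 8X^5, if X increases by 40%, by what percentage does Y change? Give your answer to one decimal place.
437.8%

For Y = 8X^5:
If X → X(1 + 0.4)
Then Y → Y · (1 + 0.4)^5
     ≈ Y · 5.3782

Percentage change = ((1 + 0.4)^5 − 1) × 100% ≈ 437.8%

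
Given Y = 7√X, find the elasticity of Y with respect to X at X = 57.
Elasticity = 1/2

Elasticity = (dY/dX) · (X/Y)

dY/dX = 7/(2·√X)
At X = 57: dY/dX = 7·√57/114, Y = 7·√57

Elasticity = (7·√57/114) · (57 / (7·√57)) = 1/2

Interpretation: for a small percentage change in X, the percentage change in Y is approximately 0.50 times as large.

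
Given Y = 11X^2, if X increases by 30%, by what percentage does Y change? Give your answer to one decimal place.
69.0%

For Y = 11X^2:
If X → X(1 + 0.3)
Then Y → Y · (1 + 0.3)^2
     = Y · 1.6900

Percentage change = ((1 + 0.3)^2 − 1) × 100% = 69.0%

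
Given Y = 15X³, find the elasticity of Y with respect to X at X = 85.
Elasticity = 3

Elasticity = (dY/dX) · (X/Y)

dY/dX = 45·X²
At X = 85: dY/dX = 325125, Y = 9211875

Elasticity = 325125 · (85 / 9211875) = 3

Interpretation: for a small percentage change in X, the percentage change in Y is approximately 3.00 times as large.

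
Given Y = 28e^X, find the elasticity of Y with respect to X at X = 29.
Elasticity = 29

Elasticity = (dY/dX) · (X/Y)

dY/dX = 28·e^X
At X = 29: dY/dX = 28·e^29, Y = 28·e^29

Elasticity = (28·e^29) · (29 / (28·e^29)) = 29

Interpretation: for a small percentage change in X, the percentage change in Y is approximately 29.00 times as large.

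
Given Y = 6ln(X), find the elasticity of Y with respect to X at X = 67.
Elasticity = 1/ln(67) ≈ 0.2378

Elasticity = (dY/dX) · (X/Y)

dY/dX = 6/X
At X = 67: dY/dX = 6/67, Y = 6·ln(67)

Elasticity = (6/67) · (67 / (6·ln(67))) = 1/ln(67) ≈ 0.2378

Interpretation: for a small percentage change in X, the percentage change in Y is approximately 0.24 times as large.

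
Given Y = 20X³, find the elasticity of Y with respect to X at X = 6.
Elasticity = 3

Elasticity = (dY/dX) · (X/Y)

dY/dX = 60·X²
At X = 6: dY/dX = 2160, Y = 4320

Elasticity = 2160 · (6 / 4320) = 3

Interpretation: for a small percentage change in X, the percentage change in Y is approximately 3.00 times as large.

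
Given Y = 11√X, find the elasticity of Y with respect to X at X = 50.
Elasticity = 1/2

Elasticity = (dY/dX) · (X/Y)

dY/dX = 11/(2·√X)
At X = 50: dY/dX = 11·√2/20, Y = 55·√2

Elasticity = (11·√2/20) · (50 / (55·√2)) = 1/2

Interpretation: for a small percentage change in X, the percentage change in Y is approximately 0.50 times as large.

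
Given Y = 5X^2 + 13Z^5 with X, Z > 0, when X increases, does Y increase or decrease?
Y increases

Taking the partial derivative:
∂Y/∂X = 10X

∂Y/∂X = 10X > 0 (assuming positive values)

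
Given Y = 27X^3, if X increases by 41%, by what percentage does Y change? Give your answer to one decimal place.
180.3%

For Y = 27X^3:
If X → X(1 + 0.41)
Then Y → Y · (1 + 0.41)^3
     ≈ Y · 2.8032

Percentage change = ((1 + 0.41)^3 − 1) × 100% ≈ 180.3%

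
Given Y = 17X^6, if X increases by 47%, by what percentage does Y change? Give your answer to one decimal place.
909.0%

For Y = 17X^6:
If X → X(1 + 0.47)
Then Y → Y · (1 + 0.47)^6
     ≈ Y · 10.0903

Percentage change = ((1 + 0.47)^6 − 1) × 100% ≈ 909.0%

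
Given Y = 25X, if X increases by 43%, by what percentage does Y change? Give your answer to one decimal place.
43.0%

For Y = 25X:
If X → X(1 + 0.43)
Then Y → Y · (1 + 0.43)^1
     = Y · 1.4300

Percentage change = ((1 + 0.43)^1 − 1) × 100% = 43.0%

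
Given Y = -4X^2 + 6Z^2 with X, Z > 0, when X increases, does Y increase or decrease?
Y decreases

Taking the partial derivative:
∂Y/∂X = -8X

∂Y/∂X = -8X < 0 (assuming positive values)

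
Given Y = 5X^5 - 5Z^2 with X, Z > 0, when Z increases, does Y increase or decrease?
Y decreases

Taking the partial derivative:
∂Y/∂Z = -10Z

∂Y/∂Z = -10Z < 0 (assuming positive values)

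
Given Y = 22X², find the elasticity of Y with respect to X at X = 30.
Elasticity = 2

Elasticity = (dY/dX) · (X/Y)

dY/dX = 44·X
At X = 30: dY/dX = 1320, Y = 19800

Elasticity = 1320 · (30 / 19800) = 2

Interpretation: for a small percentage change in X, the percentage change in Y is approximately 2.00 times as large.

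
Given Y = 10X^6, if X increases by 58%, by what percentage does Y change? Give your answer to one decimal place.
1455.8%

For Y = 10X^6:
If X → X(1 + 0.58)
Then Y → Y · (1 + 0.58)^6
     ≈ Y · 15.5576

Percentage change = ((1 + 0.58)^6 − 1) × 100% ≈ 1455.8%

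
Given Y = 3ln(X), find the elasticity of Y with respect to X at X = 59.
Elasticity = 1/ln(59) ≈ 0.2452

Elasticity = (dY/dX) · (X/Y)

dY/dX = 3/X
At X = 59: dY/dX = 3/59, Y = 3·ln(59)

Elasticity = (3/59) · (59 / (3·ln(59))) = 1/ln(59) ≈ 0.2452

Interpretation: for a small percentage change in X, the percentage change in Y is approximately 0.25 times as large.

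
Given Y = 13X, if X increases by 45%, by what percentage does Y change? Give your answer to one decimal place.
45.0%

For Y = 13X:
If X → X(1 + 0.45)
Then Y → Y · (1 + 0.45)^1
     = Y · 1.4500

Percentage change = ((1 + 0.45)^1 − 1) × 100% = 45.0%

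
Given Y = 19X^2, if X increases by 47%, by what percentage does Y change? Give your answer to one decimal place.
116.1%

For Y = 19X^2:
If X → X(1 + 0.47)
Then Y → Y · (1 + 0.47)^2
     = Y · 2.1609

Percentage change = ((1 + 0.47)^2 − 1) × 100% ≈ 116.1%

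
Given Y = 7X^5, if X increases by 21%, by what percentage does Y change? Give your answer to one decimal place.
159.4%

For Y = 7X^5:
If X → X(1 + 0.21)
Then Y → Y · (1 + 0.21)^5
     ≈ Y · 2.5937

Percentage change = ((1 + 0.21)^5 − 1) × 100% ≈ 159.4%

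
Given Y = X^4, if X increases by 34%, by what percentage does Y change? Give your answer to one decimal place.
222.4%

For Y = X^4:
If X → X(1 + 0.34)
Then Y → Y · (1 + 0.34)^4
     ≈ Y · 3.2242

Percentage change = ((1 + 0.34)^4 − 1) × 100% ≈ 222.4%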